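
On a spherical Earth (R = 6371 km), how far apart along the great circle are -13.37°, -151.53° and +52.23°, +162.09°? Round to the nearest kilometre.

Δλ = 162.09 − -151.53 = 313.62°; wrapped into (−180°, 180°]: -46.38°.
Δφ = 52.23 − -13.37 = 65.60°.
a = sin²(Δφ/2) + cos φ₁ · cos φ₂ · sin²(Δλ/2) = 0.385849.
c = 2·atan2(√a, √(1−a)) = 1.34046 rad → d = 6371·c ≈ 8540.09 km.

8540 km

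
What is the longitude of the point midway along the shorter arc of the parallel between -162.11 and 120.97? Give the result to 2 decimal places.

Signed shortest Δλ from -162.11° to +120.97° is -76.92°.
Midpoint longitude = -162.11° + (-76.92°)/2 = -162.11° − 38.46° = -200.57°.
Normalise into (−180°, 180°]: +159.43°.
(The naïve average (-162.11 + +120.97)/2 = -20.57° is on the wrong side of the globe.)

+159.43°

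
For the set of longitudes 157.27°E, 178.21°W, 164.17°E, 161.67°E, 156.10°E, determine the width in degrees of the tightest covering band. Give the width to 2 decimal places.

Sort the longitudes: -178.21°, +156.10°, +157.27°, +161.67°, +164.17°.
Eastward gaps between consecutive values (wrapping around): 334.31°, 1.17°, 4.40°, 2.50°, 17.62°.
Largest gap = 334.31° ⇒ minimal covering band is its complement: 360° − 334.31° = 25.69°.
Band runs from +156.10° eastward to -178.21°, crossing the antimeridian.

25.69°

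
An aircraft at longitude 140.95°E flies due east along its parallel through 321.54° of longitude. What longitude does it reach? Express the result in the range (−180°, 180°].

102.49°E

Start at +140.95°; shift +321.54° → +462.49°.
+462.49° lies outside (−180°, 180°]; subtract 360° → +102.49°.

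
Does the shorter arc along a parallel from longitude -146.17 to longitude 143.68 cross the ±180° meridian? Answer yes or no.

Yes

Naïve |143.68 − -146.17| = 289.85° > 180°, so the shorter arc goes the other way round — across 180°.
Signed shortest Δλ = ((143.68 − -146.17 + 180) mod 360) − 180 = -70.15°.
Going west by 70.15° from -146.17° passes through 180° before reaching +143.68°.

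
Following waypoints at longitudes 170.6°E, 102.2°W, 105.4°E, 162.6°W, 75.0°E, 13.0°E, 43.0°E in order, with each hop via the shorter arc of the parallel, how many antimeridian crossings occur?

Leg 1: +170.6° → -102.2°, shortest Δλ = 87.2° (east) — crosses 180°.
Leg 2: -102.2° → +105.4°, shortest Δλ = -152.4° (west) — crosses 180°.
Leg 3: +105.4° → -162.6°, shortest Δλ = 92.0° (east) — crosses 180°.
Leg 4: -162.6° → +75.0°, shortest Δλ = -122.4° (west) — crosses 180°.
Leg 5: +75.0° → +13.0°, shortest Δλ = -62.0° (west) — does not cross 180°.
Leg 6: +13.0° → +43.0°, shortest Δλ = 30.0° (east) — does not cross 180°.
Total crossings: 4.

4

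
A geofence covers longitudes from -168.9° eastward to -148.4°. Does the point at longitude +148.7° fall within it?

No

Band width going east from -168.9° to -148.4°: ((-148.4 − -168.9) mod 360) = 20.5°.
Offset of +148.7° east of the west edge: ((148.7 − -168.9) mod 360) = 317.6°.
317.6° > 20.5° ⇒ outside.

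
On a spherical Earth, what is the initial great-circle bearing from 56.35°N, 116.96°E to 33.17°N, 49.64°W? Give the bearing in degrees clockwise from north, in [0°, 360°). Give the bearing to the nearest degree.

Δλ = -49.64 − 116.96 = -166.60°.
θ = atan2( sin Δλ · cos φ₂ , cos φ₁ · sin φ₂ − sin φ₁ · cos φ₂ · cos Δλ )
  = atan2(-0.19398, 0.98100) = -11.186° → normalised to [0°, 360°): 348.814°.

349°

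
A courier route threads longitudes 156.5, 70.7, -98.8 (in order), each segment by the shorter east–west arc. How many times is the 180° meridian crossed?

Leg 1: +156.5° → +70.7°, shortest Δλ = -85.8° (west) — does not cross 180°.
Leg 2: +70.7° → -98.8°, shortest Δλ = -169.5° (west) — does not cross 180°.
Total crossings: 0.

0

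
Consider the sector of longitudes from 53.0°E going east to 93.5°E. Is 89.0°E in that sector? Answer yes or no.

Band width going east from +53.0° to +93.5°: ((93.5 − 53.0) mod 360) = 40.5°.
Offset of +89.0° east of the west edge: ((89.0 − 53.0) mod 360) = 36.0°.
36.0° ≤ 40.5° ⇒ inside.

Yes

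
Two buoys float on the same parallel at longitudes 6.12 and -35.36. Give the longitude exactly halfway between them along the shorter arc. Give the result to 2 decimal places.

Signed shortest Δλ from +6.12° to -35.36° is -41.48°.
Midpoint longitude = +6.12° + (-41.48°)/2 = +6.12° − 20.74° = -14.62°.

-14.62°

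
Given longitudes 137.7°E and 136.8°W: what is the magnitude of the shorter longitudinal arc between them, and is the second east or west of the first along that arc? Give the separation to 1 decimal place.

Raw difference: -136.8 − 137.7 = -274.5°.
Normalise into (−180°, 180°]: -274.5° + 360° = 85.5°.
Positive ⇒ the second point lies to the east; separation 85.5°.

85.5° east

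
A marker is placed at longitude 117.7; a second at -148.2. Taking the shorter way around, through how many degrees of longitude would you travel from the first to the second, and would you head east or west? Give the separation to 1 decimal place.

Raw difference: -148.2 − 117.7 = -265.9°.
Normalise into (−180°, 180°]: -265.9° + 360° = 94.1°.
Positive ⇒ the second point lies to the east; separation 94.1°.

94.1° east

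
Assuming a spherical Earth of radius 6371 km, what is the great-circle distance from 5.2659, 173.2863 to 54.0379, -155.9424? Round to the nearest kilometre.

Δλ = -155.9424 − 173.2863 = -329.2287°; wrapped into (−180°, 180°]: 30.7713°.
Δφ = 54.0379 − 5.2659 = 48.7720°.
a = sin²(Δφ/2) + cos φ₁ · cos φ₂ · sin²(Δλ/2) = 0.211635.
c = 2·atan2(√a, √(1−a)) = 0.95608 rad → d = 6371·c ≈ 6091.15 km.

6091 km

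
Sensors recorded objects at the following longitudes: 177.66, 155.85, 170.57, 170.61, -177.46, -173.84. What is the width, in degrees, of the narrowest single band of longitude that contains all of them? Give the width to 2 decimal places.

30.31°

Sort the longitudes: -177.46°, -173.84°, +155.85°, +170.57°, +170.61°, +177.66°.
Eastward gaps between consecutive values (wrapping around): 3.62°, 329.69°, 14.72°, 0.04°, 7.05°, 4.88°.
Largest gap = 329.69° ⇒ minimal covering band is its complement: 360° − 329.69° = 30.31°.
Band runs from +155.85° eastward to -173.84°, crossing the antimeridian.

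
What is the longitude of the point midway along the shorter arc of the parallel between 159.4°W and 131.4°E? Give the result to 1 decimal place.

Signed shortest Δλ from -159.4° to +131.4° is -69.2°.
Midpoint longitude = -159.4° + (-69.2°)/2 = -159.4° − 34.6° = -194.0°.
Normalise into (−180°, 180°]: +166.0°.
(The naïve average (-159.4 + +131.4)/2 = -14.0° is on the wrong side of the globe.)

166.0°E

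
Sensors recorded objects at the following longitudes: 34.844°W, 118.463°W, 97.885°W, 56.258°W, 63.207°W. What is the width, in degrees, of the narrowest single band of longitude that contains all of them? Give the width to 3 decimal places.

83.619°

Sort the longitudes: -118.463°, -97.885°, -63.207°, -56.258°, -34.844°.
Eastward gaps between consecutive values (wrapping around): 20.578°, 34.678°, 6.949°, 21.414°, 276.381°.
Largest gap = 276.381° ⇒ minimal covering band is its complement: 360° − 276.381° = 83.619°.
Band runs from -118.463° eastward to -34.844°.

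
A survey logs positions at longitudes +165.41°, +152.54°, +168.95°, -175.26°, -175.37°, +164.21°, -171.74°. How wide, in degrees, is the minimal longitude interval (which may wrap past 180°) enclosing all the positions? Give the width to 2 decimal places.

Sort the longitudes: -175.37°, -175.26°, -171.74°, +152.54°, +164.21°, +165.41°, +168.95°.
Eastward gaps between consecutive values (wrapping around): 0.11°, 3.52°, 324.28°, 11.67°, 1.20°, 3.54°, 15.68°.
Largest gap = 324.28° ⇒ minimal covering band is its complement: 360° − 324.28° = 35.72°.
Band runs from +152.54° eastward to -171.74°, crossing the antimeridian.

35.72°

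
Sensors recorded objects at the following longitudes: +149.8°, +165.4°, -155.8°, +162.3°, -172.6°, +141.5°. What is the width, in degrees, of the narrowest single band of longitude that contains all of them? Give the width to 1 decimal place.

62.7°

Sort the longitudes: -172.6°, -155.8°, +141.5°, +149.8°, +162.3°, +165.4°.
Eastward gaps between consecutive values (wrapping around): 16.8°, 297.3°, 8.3°, 12.5°, 3.1°, 22.0°.
Largest gap = 297.3° ⇒ minimal covering band is its complement: 360° − 297.3° = 62.7°.
Band runs from +141.5° eastward to -155.8°, crossing the antimeridian.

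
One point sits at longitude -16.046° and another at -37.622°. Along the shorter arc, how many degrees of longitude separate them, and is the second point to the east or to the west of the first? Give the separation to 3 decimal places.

21.576° west

Raw difference: -37.622 − -16.046 = -21.576°.
Normalise into (−180°, 180°]: -21.576° stays -21.576°.
Negative ⇒ the second point lies to the west; separation 21.576°.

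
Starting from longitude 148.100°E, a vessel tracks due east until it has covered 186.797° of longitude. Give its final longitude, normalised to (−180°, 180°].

Start at +148.100°; shift +186.797° → +334.897°.
+334.897° lies outside (−180°, 180°]; subtract 360° → -25.103°.

25.103°W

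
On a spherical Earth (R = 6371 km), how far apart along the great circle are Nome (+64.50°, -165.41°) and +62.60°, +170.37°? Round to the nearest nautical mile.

Δλ = 170.37 − -165.41 = 335.78°; wrapped into (−180°, 180°]: -24.22°.
Δφ = 62.60 − 64.50 = -1.90°.
a = sin²(Δφ/2) + cos φ₁ · cos φ₂ · sin²(Δλ/2) = 0.008995.
c = 2·atan2(√a, √(1−a)) = 0.18996 rad → d = 6371·c ≈ 1210.26 km ≈ 653.49 nmi.

653 nmi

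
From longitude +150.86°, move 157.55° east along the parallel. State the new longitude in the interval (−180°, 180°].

-51.59°

Start at +150.86°; shift +157.55° → +308.41°.
+308.41° lies outside (−180°, 180°]; subtract 360° → -51.59°.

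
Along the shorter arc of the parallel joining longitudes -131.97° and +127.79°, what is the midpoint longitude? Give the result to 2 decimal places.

+177.91°

Signed shortest Δλ from -131.97° to +127.79° is -100.24°.
Midpoint longitude = -131.97° + (-100.24°)/2 = -131.97° − 50.12° = -182.09°.
Normalise into (−180°, 180°]: +177.91°.
(The naïve average (-131.97 + +127.79)/2 = -2.09° is on the wrong side of the globe.)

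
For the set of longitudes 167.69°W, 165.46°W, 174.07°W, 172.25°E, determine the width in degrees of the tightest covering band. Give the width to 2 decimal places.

22.29°

Sort the longitudes: -174.07°, -167.69°, -165.46°, +172.25°.
Eastward gaps between consecutive values (wrapping around): 6.38°, 2.23°, 337.71°, 13.68°.
Largest gap = 337.71° ⇒ minimal covering band is its complement: 360° − 337.71° = 22.29°.
Band runs from +172.25° eastward to -165.46°, crossing the antimeridian.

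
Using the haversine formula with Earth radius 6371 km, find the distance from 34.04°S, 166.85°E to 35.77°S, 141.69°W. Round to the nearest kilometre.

Δλ = -141.69 − 166.85 = -308.54°; wrapped into (−180°, 180°]: 51.46°.
Δφ = -35.77 − -34.04 = -1.73°.
a = sin²(Δφ/2) + cos φ₁ · cos φ₂ · sin²(Δλ/2) = 0.126943.
c = 2·atan2(√a, √(1−a)) = 0.72859 rad → d = 6371·c ≈ 4641.85 km.

4642 km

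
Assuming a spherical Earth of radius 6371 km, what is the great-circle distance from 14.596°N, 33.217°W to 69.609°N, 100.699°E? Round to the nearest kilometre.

9993 km

Δλ = 100.699 − -33.217 = 133.916°.
Δφ = 69.609 − 14.596 = 55.013°.
a = sin²(Δφ/2) + cos φ₁ · cos φ₂ · sin²(Δλ/2) = 0.498829.
c = 2·atan2(√a, √(1−a)) = 1.56845 rad → d = 6371·c ≈ 9992.63 km.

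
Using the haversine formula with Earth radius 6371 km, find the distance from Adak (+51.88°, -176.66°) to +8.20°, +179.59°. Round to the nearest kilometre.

4869 km

Δλ = 179.59 − -176.66 = 356.25°; wrapped into (−180°, 180°]: -3.75°.
Δφ = 8.20 − 51.88 = -43.68°.
a = sin²(Δφ/2) + cos φ₁ · cos φ₂ · sin²(Δλ/2) = 0.139050.
c = 2·atan2(√a, √(1−a)) = 0.76425 rad → d = 6371·c ≈ 4869.05 km.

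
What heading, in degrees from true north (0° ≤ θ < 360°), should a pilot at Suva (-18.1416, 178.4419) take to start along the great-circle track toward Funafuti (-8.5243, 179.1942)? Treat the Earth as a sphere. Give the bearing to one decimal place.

4.4°

Δλ = 179.1942 − 178.4419 = 0.7523°.
θ = atan2( sin Δλ · cos φ₂ , cos φ₁ · sin φ₂ − sin φ₁ · cos φ₂ · cos Δλ )
  = atan2(0.01298, 0.16704) = 4.445° → normalised to [0°, 360°): 4.445°.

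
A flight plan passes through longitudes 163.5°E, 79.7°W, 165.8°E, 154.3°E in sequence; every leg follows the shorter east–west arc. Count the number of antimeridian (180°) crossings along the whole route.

2

Leg 1: +163.5° → -79.7°, shortest Δλ = 116.8° (east) — crosses 180°.
Leg 2: -79.7° → +165.8°, shortest Δλ = -114.5° (west) — crosses 180°.
Leg 3: +165.8° → +154.3°, shortest Δλ = -11.5° (west) — does not cross 180°.
Total crossings: 2.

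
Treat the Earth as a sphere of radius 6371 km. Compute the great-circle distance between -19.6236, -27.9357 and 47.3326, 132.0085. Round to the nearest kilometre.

Δλ = 132.0085 − -27.9357 = 159.9442°.
Δφ = 47.3326 − -19.6236 = 66.9562°.
a = sin²(Δφ/2) + cos φ₁ · cos φ₂ · sin²(Δλ/2) = 0.923304.
c = 2·atan2(√a, √(1−a)) = 2.58038 rad → d = 6371·c ≈ 16439.58 km.

16440 km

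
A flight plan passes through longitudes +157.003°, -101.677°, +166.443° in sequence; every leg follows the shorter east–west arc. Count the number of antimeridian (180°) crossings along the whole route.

2

Leg 1: +157.003° → -101.677°, shortest Δλ = 101.32° (east) — crosses 180°.
Leg 2: -101.677° → +166.443°, shortest Δλ = -91.88° (west) — crosses 180°.
Total crossings: 2.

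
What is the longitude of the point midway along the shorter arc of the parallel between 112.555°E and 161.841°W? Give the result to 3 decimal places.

Signed shortest Δλ from +112.555° to -161.841° is +85.604°.
Midpoint longitude = +112.555° + (+85.604°)/2 = +112.555° + 42.802° = +155.357°.
(The naïve average (+112.555 + -161.841)/2 = -24.643° is on the wrong side of the globe.)

155.357°E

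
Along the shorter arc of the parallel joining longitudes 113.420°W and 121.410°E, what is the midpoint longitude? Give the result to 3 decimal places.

Signed shortest Δλ from -113.420° to +121.410° is -125.170°.
Midpoint longitude = -113.420° + (-125.170°)/2 = -113.420° − 62.585° = -176.005°.
(The naïve average (-113.420 + +121.410)/2 = 3.995° is on the wrong side of the globe.)

176.005°W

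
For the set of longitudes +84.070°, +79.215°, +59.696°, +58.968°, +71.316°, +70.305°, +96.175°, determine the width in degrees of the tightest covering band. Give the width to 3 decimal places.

37.207°

Sort the longitudes: +58.968°, +59.696°, +70.305°, +71.316°, +79.215°, +84.070°, +96.175°.
Eastward gaps between consecutive values (wrapping around): 0.728°, 10.609°, 1.011°, 7.899°, 4.855°, 12.105°, 322.793°.
Largest gap = 322.793° ⇒ minimal covering band is its complement: 360° − 322.793° = 37.207°.
Band runs from +58.968° eastward to +96.175°.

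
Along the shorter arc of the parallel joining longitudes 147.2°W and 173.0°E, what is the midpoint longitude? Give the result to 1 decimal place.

Signed shortest Δλ from -147.2° to +173.0° is -39.8°.
Midpoint longitude = -147.2° + (-39.8°)/2 = -147.2° − 19.9° = -167.1°.
(The naïve average (-147.2 + +173.0)/2 = 12.9° is on the wrong side of the globe.)

167.1°W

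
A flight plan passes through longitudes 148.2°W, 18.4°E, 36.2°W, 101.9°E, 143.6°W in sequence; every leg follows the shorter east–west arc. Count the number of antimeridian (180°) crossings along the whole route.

1

Leg 1: -148.2° → +18.4°, shortest Δλ = 166.6° (east) — does not cross 180°.
Leg 2: +18.4° → -36.2°, shortest Δλ = -54.6° (west) — does not cross 180°.
Leg 3: -36.2° → +101.9°, shortest Δλ = 138.1° (east) — does not cross 180°.
Leg 4: +101.9° → -143.6°, shortest Δλ = 114.5° (east) — crosses 180°.
Total crossings: 1.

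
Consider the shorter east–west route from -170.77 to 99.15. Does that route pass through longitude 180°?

Naïve |99.15 − -170.77| = 269.92° > 180°, so the shorter arc goes the other way round — across 180°.
Signed shortest Δλ = ((99.15 − -170.77 + 180) mod 360) − 180 = -90.08°.
Going west by 90.08° from -170.77° passes through 180° before reaching +99.15°.

Yes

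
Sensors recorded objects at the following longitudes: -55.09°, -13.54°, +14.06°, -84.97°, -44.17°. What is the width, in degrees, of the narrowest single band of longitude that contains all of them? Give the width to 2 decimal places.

99.03°

Sort the longitudes: -84.97°, -55.09°, -44.17°, -13.54°, +14.06°.
Eastward gaps between consecutive values (wrapping around): 29.88°, 10.92°, 30.63°, 27.60°, 260.97°.
Largest gap = 260.97° ⇒ minimal covering band is its complement: 360° − 260.97° = 99.03°.
Band runs from -84.97° eastward to +14.06°.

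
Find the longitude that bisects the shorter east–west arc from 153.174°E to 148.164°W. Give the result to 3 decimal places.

Signed shortest Δλ from +153.174° to -148.164° is +58.662°.
Midpoint longitude = +153.174° + (+58.662°)/2 = +153.174° + 29.331° = +182.505°.
Normalise into (−180°, 180°]: -177.495°.
(The naïve average (+153.174 + -148.164)/2 = 2.505° is on the wrong side of the globe.)

177.495°W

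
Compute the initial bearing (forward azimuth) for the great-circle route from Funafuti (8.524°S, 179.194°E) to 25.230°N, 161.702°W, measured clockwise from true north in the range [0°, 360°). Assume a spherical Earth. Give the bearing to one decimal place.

28.4°

Δλ = -161.702 − 179.194 = -340.896°; wrapped into (−180°, 180°]: 19.104°.
θ = atan2( sin Δλ · cos φ₂ , cos φ₁ · sin φ₂ − sin φ₁ · cos φ₂ · cos Δλ )
  = atan2(0.29606, 0.54824) = 28.370° → normalised to [0°, 360°): 28.370°.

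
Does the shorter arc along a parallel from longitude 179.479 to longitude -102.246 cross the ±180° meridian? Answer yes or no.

Yes

Naïve |-102.246 − 179.479| = 281.725° > 180°, so the shorter arc goes the other way round — across 180°.
Signed shortest Δλ = ((-102.246 − 179.479 + 180) mod 360) − 180 = 78.275°.
Going east by 78.275° from +179.479° passes through 180° before reaching -102.246°.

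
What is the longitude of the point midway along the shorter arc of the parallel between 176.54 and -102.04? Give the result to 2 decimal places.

-142.75°

Signed shortest Δλ from +176.54° to -102.04° is +81.42°.
Midpoint longitude = +176.54° + (+81.42°)/2 = +176.54° + 40.71° = +217.25°.
Normalise into (−180°, 180°]: -142.75°.
(The naïve average (+176.54 + -102.04)/2 = 37.25° is on the wrong side of the globe.)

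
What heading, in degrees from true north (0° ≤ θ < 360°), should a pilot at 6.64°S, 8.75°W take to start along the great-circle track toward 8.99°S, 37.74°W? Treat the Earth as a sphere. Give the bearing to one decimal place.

Δλ = -37.74 − -8.75 = -28.99°.
θ = atan2( sin Δλ · cos φ₂ , cos φ₁ · sin φ₂ − sin φ₁ · cos φ₂ · cos Δλ )
  = atan2(-0.47870, -0.05531) = -96.591° → normalised to [0°, 360°): 263.409°.

263.4°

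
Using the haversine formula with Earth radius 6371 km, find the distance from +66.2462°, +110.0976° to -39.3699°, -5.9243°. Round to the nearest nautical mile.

8155 nmi

Δλ = -5.9243 − 110.0976 = -116.0219°.
Δφ = -39.3699 − 66.2462 = -105.6161°.
a = sin²(Δφ/2) + cos φ₁ · cos φ₂ · sin²(Δλ/2) = 0.858601.
c = 2·atan2(√a, √(1−a)) = 2.37058 rad → d = 6371·c ≈ 15102.93 km ≈ 8154.93 nmi.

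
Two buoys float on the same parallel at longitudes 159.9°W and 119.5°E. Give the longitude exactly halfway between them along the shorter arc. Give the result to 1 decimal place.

Signed shortest Δλ from -159.9° to +119.5° is -80.6°.
Midpoint longitude = -159.9° + (-80.6°)/2 = -159.9° − 40.3° = -200.2°.
Normalise into (−180°, 180°]: +159.8°.
(The naïve average (-159.9 + +119.5)/2 = -20.2° is on the wrong side of the globe.)

159.8°E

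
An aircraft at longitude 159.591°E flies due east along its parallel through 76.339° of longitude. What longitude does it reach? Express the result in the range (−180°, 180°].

124.070°W

Start at +159.591°; shift +76.339° → +235.930°.
+235.930° lies outside (−180°, 180°]; subtract 360° → -124.070°.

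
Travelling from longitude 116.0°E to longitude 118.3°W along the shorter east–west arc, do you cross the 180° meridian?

Naïve |-118.3 − 116.0| = 234.3° > 180°, so the shorter arc goes the other way round — across 180°.
Signed shortest Δλ = ((-118.3 − 116.0 + 180) mod 360) − 180 = 125.7°.
Going east by 125.7° from +116.0° passes through 180° before reaching -118.3°.

Yes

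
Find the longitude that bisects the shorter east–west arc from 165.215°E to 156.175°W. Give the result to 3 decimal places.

175.480°W

Signed shortest Δλ from +165.215° to -156.175° is +38.610°.
Midpoint longitude = +165.215° + (+38.610°)/2 = +165.215° + 19.305° = +184.520°.
Normalise into (−180°, 180°]: -175.480°.
(The naïve average (+165.215 + -156.175)/2 = 4.52° is on the wrong side of the globe.)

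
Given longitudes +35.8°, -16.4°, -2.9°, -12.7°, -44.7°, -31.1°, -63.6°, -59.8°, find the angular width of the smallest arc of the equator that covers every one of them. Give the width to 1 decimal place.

Sort the longitudes: -63.6°, -59.8°, -44.7°, -31.1°, -16.4°, -12.7°, -2.9°, +35.8°.
Eastward gaps between consecutive values (wrapping around): 3.8°, 15.1°, 13.6°, 14.7°, 3.7°, 9.8°, 38.7°, 260.6°.
Largest gap = 260.6° ⇒ minimal covering band is its complement: 360° − 260.6° = 99.4°.
Band runs from -63.6° eastward to +35.8°.

99.4°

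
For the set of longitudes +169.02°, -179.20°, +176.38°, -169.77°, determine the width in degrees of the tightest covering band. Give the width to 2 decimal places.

Sort the longitudes: -179.20°, -169.77°, +169.02°, +176.38°.
Eastward gaps between consecutive values (wrapping around): 9.43°, 338.79°, 7.36°, 4.42°.
Largest gap = 338.79° ⇒ minimal covering band is its complement: 360° − 338.79° = 21.21°.
Band runs from +169.02° eastward to -169.77°, crossing the antimeridian.

21.21°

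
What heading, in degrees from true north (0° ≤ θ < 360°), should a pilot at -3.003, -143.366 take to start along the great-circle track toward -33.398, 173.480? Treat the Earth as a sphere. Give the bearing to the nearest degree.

228°

Δλ = 173.480 − -143.366 = 316.846°; wrapped into (−180°, 180°]: -43.154°.
θ = atan2( sin Δλ · cos φ₂ , cos φ₁ · sin φ₂ − sin φ₁ · cos φ₂ · cos Δλ )
  = atan2(-0.57102, -0.51779) = -132.201° → normalised to [0°, 360°): 227.799°.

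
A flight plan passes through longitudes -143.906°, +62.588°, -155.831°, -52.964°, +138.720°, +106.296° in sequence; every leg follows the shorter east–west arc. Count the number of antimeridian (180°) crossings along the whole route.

Leg 1: -143.906° → +62.588°, shortest Δλ = -153.506° (west) — crosses 180°.
Leg 2: +62.588° → -155.831°, shortest Δλ = 141.581° (east) — crosses 180°.
Leg 3: -155.831° → -52.964°, shortest Δλ = 102.867° (east) — does not cross 180°.
Leg 4: -52.964° → +138.720°, shortest Δλ = -168.316° (west) — crosses 180°.
Leg 5: +138.720° → +106.296°, shortest Δλ = -32.424° (west) — does not cross 180°.
Total crossings: 3.

3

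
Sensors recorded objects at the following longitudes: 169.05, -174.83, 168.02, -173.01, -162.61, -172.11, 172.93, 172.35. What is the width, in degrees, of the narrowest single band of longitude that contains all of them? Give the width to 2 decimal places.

Sort the longitudes: -174.83°, -173.01°, -172.11°, -162.61°, +168.02°, +169.05°, +172.35°, +172.93°.
Eastward gaps between consecutive values (wrapping around): 1.82°, 0.90°, 9.50°, 330.63°, 1.03°, 3.30°, 0.58°, 12.24°.
Largest gap = 330.63° ⇒ minimal covering band is its complement: 360° − 330.63° = 29.37°.
Band runs from +168.02° eastward to -162.61°, crossing the antimeridian.

29.37°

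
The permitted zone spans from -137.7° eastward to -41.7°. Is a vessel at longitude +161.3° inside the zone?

Band width going east from -137.7° to -41.7°: ((-41.7 − -137.7) mod 360) = 96.0°.
Offset of +161.3° east of the west edge: ((161.3 − -137.7) mod 360) = 299.0°.
299.0° > 96.0° ⇒ outside.

No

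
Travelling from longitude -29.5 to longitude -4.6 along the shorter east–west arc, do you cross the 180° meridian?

No

Signed shortest Δλ = ((-4.6 − -29.5 + 180) mod 360) − 180 = 24.9°.
Going east by 24.9° from -29.5° reaches -4.6° without touching 180°.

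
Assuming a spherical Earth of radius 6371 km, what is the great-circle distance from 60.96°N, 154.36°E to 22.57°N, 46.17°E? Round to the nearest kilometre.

8753 km

Δλ = 46.17 − 154.36 = -108.19°.
Δφ = 22.57 − 60.96 = -38.39°.
a = sin²(Δφ/2) + cos φ₁ · cos φ₂ · sin²(Δλ/2) = 0.402184.
c = 2·atan2(√a, √(1−a)) = 1.37389 rad → d = 6371·c ≈ 8753.08 km.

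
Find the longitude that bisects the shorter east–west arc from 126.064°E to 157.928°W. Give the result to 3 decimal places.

Signed shortest Δλ from +126.064° to -157.928° is +76.008°.
Midpoint longitude = +126.064° + (+76.008°)/2 = +126.064° + 38.004° = +164.068°.
(The naïve average (+126.064 + -157.928)/2 = -15.932° is on the wrong side of the globe.)

164.068°E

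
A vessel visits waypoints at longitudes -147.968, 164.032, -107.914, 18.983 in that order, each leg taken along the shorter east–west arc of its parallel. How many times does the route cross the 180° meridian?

2

Leg 1: -147.968° → +164.032°, shortest Δλ = -48.0° (west) — crosses 180°.
Leg 2: +164.032° → -107.914°, shortest Δλ = 88.054° (east) — crosses 180°.
Leg 3: -107.914° → +18.983°, shortest Δλ = 126.897° (east) — does not cross 180°.
Total crossings: 2.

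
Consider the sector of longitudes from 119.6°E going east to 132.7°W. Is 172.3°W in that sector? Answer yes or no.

Yes

Band width going east from +119.6° to -132.7°: ((-132.7 − 119.6) mod 360) = 107.7°.
Offset of -172.3° east of the west edge: ((-172.3 − 119.6) mod 360) = 68.1°.
68.1° ≤ 107.7° ⇒ inside.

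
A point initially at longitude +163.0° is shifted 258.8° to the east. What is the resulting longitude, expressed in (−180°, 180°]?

Start at +163.0°; shift +258.8° → +421.8°.
+421.8° lies outside (−180°, 180°]; subtract 360° → +61.8°.

+61.8°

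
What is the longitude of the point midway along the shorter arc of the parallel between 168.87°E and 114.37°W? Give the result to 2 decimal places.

152.75°W

Signed shortest Δλ from +168.87° to -114.37° is +76.76°.
Midpoint longitude = +168.87° + (+76.76°)/2 = +168.87° + 38.38° = +207.25°.
Normalise into (−180°, 180°]: -152.75°.
(The naïve average (+168.87 + -114.37)/2 = 27.25° is on the wrong side of the globe.)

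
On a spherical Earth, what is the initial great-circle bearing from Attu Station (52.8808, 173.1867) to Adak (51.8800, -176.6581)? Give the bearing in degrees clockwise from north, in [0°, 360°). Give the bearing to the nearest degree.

Δλ = -176.6581 − 173.1867 = -349.8448°; wrapped into (−180°, 180°]: 10.1552°.
θ = atan2( sin Δλ · cos φ₂ , cos φ₁ · sin φ₂ − sin φ₁ · cos φ₂ · cos Δλ )
  = atan2(0.10884, -0.00975) = 95.121° → normalised to [0°, 360°): 95.121°.

95°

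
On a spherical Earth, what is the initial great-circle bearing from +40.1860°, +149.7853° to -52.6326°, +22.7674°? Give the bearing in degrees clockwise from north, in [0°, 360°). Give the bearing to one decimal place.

Δλ = 22.7674 − 149.7853 = -127.0179°.
θ = atan2( sin Δλ · cos φ₂ , cos φ₁ · sin φ₂ − sin φ₁ · cos φ₂ · cos Δλ )
  = atan2(-0.48460, -0.37137) = -127.465° → normalised to [0°, 360°): 232.535°.

232.5°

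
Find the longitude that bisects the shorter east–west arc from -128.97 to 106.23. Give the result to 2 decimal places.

+168.63°

Signed shortest Δλ from -128.97° to +106.23° is -124.80°.
Midpoint longitude = -128.97° + (-124.80°)/2 = -128.97° − 62.40° = -191.37°.
Normalise into (−180°, 180°]: +168.63°.
(The naïve average (-128.97 + +106.23)/2 = -11.37° is on the wrong side of the globe.)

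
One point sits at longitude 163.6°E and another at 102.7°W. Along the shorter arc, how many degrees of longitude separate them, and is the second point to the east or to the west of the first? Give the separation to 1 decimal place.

93.7° east

Raw difference: -102.7 − 163.6 = -266.3°.
Normalise into (−180°, 180°]: -266.3° + 360° = 93.7°.
Positive ⇒ the second point lies to the east; separation 93.7°.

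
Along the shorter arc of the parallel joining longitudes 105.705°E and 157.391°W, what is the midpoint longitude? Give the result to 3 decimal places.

154.157°E

Signed shortest Δλ from +105.705° to -157.391° is +96.904°.
Midpoint longitude = +105.705° + (+96.904°)/2 = +105.705° + 48.452° = +154.157°.
(The naïve average (+105.705 + -157.391)/2 = -25.843° is on the wrong side of the globe.)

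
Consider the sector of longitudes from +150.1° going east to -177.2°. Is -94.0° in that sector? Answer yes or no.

No

Band width going east from +150.1° to -177.2°: ((-177.2 − 150.1) mod 360) = 32.7°.
Offset of -94.0° east of the west edge: ((-94.0 − 150.1) mod 360) = 115.9°.
115.9° > 32.7° ⇒ outside.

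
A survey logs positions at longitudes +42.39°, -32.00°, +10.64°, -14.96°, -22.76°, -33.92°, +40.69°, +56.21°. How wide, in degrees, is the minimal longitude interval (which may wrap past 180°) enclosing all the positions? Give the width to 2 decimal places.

Sort the longitudes: -33.92°, -32.00°, -22.76°, -14.96°, +10.64°, +40.69°, +42.39°, +56.21°.
Eastward gaps between consecutive values (wrapping around): 1.92°, 9.24°, 7.80°, 25.60°, 30.05°, 1.70°, 13.82°, 269.87°.
Largest gap = 269.87° ⇒ minimal covering band is its complement: 360° − 269.87° = 90.13°.
Band runs from -33.92° eastward to +56.21°.

90.13°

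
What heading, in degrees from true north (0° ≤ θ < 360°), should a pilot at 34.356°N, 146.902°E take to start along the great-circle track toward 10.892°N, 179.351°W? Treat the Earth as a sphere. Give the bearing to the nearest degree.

119°

Δλ = -179.351 − 146.902 = -326.253°; wrapped into (−180°, 180°]: 33.747°.
θ = atan2( sin Δλ · cos φ₂ , cos φ₁ · sin φ₂ − sin φ₁ · cos φ₂ · cos Δλ )
  = atan2(0.54552, -0.30479) = 119.193° → normalised to [0°, 360°): 119.193°.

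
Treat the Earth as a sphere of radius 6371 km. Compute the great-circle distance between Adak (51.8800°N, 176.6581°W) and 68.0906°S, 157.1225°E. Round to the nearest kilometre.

13516 km

Δλ = 157.1225 − -176.6581 = 333.7806°; wrapped into (−180°, 180°]: -26.2194°.
Δφ = -68.0906 − 51.8800 = -119.9706°.
a = sin²(Δφ/2) + cos φ₁ · cos φ₂ · sin²(Δλ/2) = 0.761628.
c = 2·atan2(√a, √(1−a)) = 2.12146 rad → d = 6371·c ≈ 13515.84 km.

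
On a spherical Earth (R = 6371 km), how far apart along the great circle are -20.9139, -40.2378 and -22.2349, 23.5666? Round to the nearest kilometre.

Δλ = 23.5666 − -40.2378 = 63.8044°.
Δφ = -22.2349 − -20.9139 = -1.3210°.
a = sin²(Δφ/2) + cos φ₁ · cos φ₂ · sin²(Δλ/2) = 0.241616.
c = 2·atan2(√a, √(1−a)) = 1.02772 rad → d = 6371·c ≈ 6547.63 km.

6548 km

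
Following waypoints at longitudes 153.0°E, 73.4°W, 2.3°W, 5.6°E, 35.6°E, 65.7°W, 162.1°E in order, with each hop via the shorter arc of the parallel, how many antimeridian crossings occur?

2

Leg 1: +153.0° → -73.4°, shortest Δλ = 133.6° (east) — crosses 180°.
Leg 2: -73.4° → -2.3°, shortest Δλ = 71.1° (east) — does not cross 180°.
Leg 3: -2.3° → +5.6°, shortest Δλ = 7.9° (east) — does not cross 180°.
Leg 4: +5.6° → +35.6°, shortest Δλ = 30.0° (east) — does not cross 180°.
Leg 5: +35.6° → -65.7°, shortest Δλ = -101.3° (west) — does not cross 180°.
Leg 6: -65.7° → +162.1°, shortest Δλ = -132.2° (west) — crosses 180°.
Total crossings: 2.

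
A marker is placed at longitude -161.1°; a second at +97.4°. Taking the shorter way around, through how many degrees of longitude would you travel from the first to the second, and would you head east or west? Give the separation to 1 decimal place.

101.5° west

Raw difference: 97.4 − -161.1 = 258.5°.
Normalise into (−180°, 180°]: 258.5° − 360° = -101.5°.
Negative ⇒ the second point lies to the west; separation 101.5°.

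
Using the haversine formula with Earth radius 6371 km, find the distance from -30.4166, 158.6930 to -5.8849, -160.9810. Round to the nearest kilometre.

5015 km

Δλ = -160.9810 − 158.6930 = -319.6740°; wrapped into (−180°, 180°]: 40.3260°.
Δφ = -5.8849 − -30.4166 = 24.5317°.
a = sin²(Δφ/2) + cos φ₁ · cos φ₂ · sin²(Δλ/2) = 0.147054.
c = 2·atan2(√a, √(1−a)) = 0.78712 rad → d = 6371·c ≈ 5014.71 km.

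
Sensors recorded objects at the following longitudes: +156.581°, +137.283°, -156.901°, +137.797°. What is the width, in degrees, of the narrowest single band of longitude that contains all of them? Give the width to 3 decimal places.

Sort the longitudes: -156.901°, +137.283°, +137.797°, +156.581°.
Eastward gaps between consecutive values (wrapping around): 294.184°, 0.514°, 18.784°, 46.518°.
Largest gap = 294.184° ⇒ minimal covering band is its complement: 360° − 294.184° = 65.816°.
Band runs from +137.283° eastward to -156.901°, crossing the antimeridian.

65.816°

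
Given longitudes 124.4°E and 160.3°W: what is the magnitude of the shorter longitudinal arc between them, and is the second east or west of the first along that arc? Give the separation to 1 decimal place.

75.3° east

Raw difference: -160.3 − 124.4 = -284.7°.
Normalise into (−180°, 180°]: -284.7° + 360° = 75.3°.
Positive ⇒ the second point lies to the east; separation 75.3°.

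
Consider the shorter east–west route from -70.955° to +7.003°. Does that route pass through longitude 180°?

Signed shortest Δλ = ((7.003 − -70.955 + 180) mod 360) − 180 = 77.958°.
Going east by 77.958° from -70.955° reaches +7.003° without touching 180°.

No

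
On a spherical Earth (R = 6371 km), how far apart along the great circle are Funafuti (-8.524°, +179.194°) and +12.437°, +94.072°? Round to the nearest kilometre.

9688 km

Δλ = 94.072 − 179.194 = -85.122°.
Δφ = 12.437 − -8.524 = 20.961°.
a = sin²(Δφ/2) + cos φ₁ · cos φ₂ · sin²(Δλ/2) = 0.474900.
c = 2·atan2(√a, √(1−a)) = 1.52058 rad → d = 6371·c ≈ 9687.59 km.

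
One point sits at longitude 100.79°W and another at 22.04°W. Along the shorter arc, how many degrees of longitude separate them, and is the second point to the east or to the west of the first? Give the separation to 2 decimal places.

78.75° east

Raw difference: -22.04 − -100.79 = 78.75°.
Normalise into (−180°, 180°]: 78.75° stays 78.75°.
Positive ⇒ the second point lies to the east; separation 78.75°.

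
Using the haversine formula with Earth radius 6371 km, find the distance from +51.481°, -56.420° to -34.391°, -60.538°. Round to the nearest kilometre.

9557 km

Δλ = -60.538 − -56.420 = -4.118°.
Δφ = -34.391 − 51.481 = -85.872°.
a = sin²(Δφ/2) + cos φ₁ · cos φ₂ · sin²(Δλ/2) = 0.464671.
c = 2·atan2(√a, √(1−a)) = 1.50008 rad → d = 6371·c ≈ 9557.01 km.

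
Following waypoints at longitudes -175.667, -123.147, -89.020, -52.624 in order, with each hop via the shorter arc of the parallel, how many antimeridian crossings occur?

Leg 1: -175.667° → -123.147°, shortest Δλ = 52.52° (east) — does not cross 180°.
Leg 2: -123.147° → -89.020°, shortest Δλ = 34.127° (east) — does not cross 180°.
Leg 3: -89.020° → -52.624°, shortest Δλ = 36.396° (east) — does not cross 180°.
Total crossings: 0.

0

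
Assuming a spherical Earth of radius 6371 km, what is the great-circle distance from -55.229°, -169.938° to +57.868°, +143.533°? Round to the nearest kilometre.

13248 km

Δλ = 143.533 − -169.938 = 313.471°; wrapped into (−180°, 180°]: -46.529°.
Δφ = 57.868 − -55.229 = 113.097°.
a = sin²(Δφ/2) + cos φ₁ · cos φ₂ · sin²(Δλ/2) = 0.743465.
c = 2·atan2(√a, √(1−a)) = 2.07937 rad → d = 6371·c ≈ 13247.65 km.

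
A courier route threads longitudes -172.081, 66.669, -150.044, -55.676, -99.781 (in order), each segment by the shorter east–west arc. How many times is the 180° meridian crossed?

2

Leg 1: -172.081° → +66.669°, shortest Δλ = -121.25° (west) — crosses 180°.
Leg 2: +66.669° → -150.044°, shortest Δλ = 143.287° (east) — crosses 180°.
Leg 3: -150.044° → -55.676°, shortest Δλ = 94.368° (east) — does not cross 180°.
Leg 4: -55.676° → -99.781°, shortest Δλ = -44.105° (west) — does not cross 180°.
Total crossings: 2.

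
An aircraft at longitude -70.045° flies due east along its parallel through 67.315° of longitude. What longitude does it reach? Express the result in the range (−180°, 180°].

-2.730°

Start at -70.045°; shift +67.315° → -2.730°.
-2.730° already lies in (−180°, 180°].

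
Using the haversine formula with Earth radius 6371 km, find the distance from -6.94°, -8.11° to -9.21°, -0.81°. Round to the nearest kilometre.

842 km

Δλ = -0.81 − -8.11 = 7.30°.
Δφ = -9.21 − -6.94 = -2.27°.
a = sin²(Δφ/2) + cos φ₁ · cos φ₂ · sin²(Δλ/2) = 0.004364.
c = 2·atan2(√a, √(1−a)) = 0.13221 rad → d = 6371·c ≈ 842.32 km.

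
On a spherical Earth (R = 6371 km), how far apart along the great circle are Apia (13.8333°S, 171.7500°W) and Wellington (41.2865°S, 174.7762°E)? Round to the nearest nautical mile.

1792 nmi

Δλ = 174.7762 − -171.7500 = 346.5262°; wrapped into (−180°, 180°]: -13.4738°.
Δφ = -41.2865 − -13.8333 = -27.4532°.
a = sin²(Δφ/2) + cos φ₁ · cos φ₂ · sin²(Δλ/2) = 0.066347.
c = 2·atan2(√a, √(1−a)) = 0.52103 rad → d = 6371·c ≈ 3319.50 km ≈ 1792.38 nmi.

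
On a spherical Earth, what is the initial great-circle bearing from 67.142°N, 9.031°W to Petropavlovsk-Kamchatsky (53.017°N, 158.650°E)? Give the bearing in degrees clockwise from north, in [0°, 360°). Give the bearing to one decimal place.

8.6°

Δλ = 158.650 − -9.031 = 167.681°.
θ = atan2( sin Δλ · cos φ₂ , cos φ₁ · sin φ₂ − sin φ₁ · cos φ₂ · cos Δλ )
  = atan2(0.12835, 0.85187) = 8.568° → normalised to [0°, 360°): 8.568°.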